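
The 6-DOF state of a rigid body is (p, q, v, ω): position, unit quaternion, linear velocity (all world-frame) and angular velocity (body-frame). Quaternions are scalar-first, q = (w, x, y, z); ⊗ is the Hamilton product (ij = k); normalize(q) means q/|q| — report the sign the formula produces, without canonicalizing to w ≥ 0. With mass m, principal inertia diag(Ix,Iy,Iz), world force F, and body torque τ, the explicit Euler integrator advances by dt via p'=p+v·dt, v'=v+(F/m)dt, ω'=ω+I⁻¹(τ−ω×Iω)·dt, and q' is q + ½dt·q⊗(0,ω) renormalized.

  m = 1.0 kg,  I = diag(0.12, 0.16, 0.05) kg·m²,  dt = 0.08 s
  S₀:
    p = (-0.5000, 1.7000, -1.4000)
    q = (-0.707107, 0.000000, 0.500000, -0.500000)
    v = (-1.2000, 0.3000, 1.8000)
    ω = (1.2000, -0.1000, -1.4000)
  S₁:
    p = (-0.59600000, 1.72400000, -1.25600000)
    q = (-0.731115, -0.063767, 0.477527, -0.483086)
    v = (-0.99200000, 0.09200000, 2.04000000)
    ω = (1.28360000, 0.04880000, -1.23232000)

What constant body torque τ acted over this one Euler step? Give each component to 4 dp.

rate change Δω = (0.08360000, 0.14880000, 0.16768000)
I·α + gyro = (0.1100, 0.1800, 0.1000)

τ = (0.1100, 0.1800, 0.1000)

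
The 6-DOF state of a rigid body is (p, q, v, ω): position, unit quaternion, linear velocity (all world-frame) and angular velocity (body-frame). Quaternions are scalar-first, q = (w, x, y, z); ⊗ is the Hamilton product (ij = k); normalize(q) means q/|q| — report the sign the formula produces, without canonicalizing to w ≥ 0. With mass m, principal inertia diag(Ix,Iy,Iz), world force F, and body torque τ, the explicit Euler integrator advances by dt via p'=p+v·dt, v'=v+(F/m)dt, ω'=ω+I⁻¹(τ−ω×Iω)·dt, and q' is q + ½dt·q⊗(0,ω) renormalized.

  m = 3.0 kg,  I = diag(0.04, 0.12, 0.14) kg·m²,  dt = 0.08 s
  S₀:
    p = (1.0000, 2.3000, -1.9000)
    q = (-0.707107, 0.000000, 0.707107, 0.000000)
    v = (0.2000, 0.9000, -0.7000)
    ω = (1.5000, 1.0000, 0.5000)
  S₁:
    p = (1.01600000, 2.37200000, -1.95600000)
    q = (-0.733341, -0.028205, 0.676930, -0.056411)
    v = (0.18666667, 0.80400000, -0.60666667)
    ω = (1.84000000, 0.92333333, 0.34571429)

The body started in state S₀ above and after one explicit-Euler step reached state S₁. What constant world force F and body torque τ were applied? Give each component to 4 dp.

Δv = v₁−v₀ = (-0.01333333, -0.09600000, 0.09333333)
F = m·Δv/dt = (-0.5000, -3.6000, 3.5000)
ω₁ − ω₀ = (0.34000000, -0.07666667, -0.15428571)
precession coupling = (0.0100, -0.0750, 0.1200)
I·α + gyro = (0.1800, -0.1900, -0.1500)

F = (-0.5000, -3.6000, 3.5000)
τ = (0.1800, -0.1900, -0.1500)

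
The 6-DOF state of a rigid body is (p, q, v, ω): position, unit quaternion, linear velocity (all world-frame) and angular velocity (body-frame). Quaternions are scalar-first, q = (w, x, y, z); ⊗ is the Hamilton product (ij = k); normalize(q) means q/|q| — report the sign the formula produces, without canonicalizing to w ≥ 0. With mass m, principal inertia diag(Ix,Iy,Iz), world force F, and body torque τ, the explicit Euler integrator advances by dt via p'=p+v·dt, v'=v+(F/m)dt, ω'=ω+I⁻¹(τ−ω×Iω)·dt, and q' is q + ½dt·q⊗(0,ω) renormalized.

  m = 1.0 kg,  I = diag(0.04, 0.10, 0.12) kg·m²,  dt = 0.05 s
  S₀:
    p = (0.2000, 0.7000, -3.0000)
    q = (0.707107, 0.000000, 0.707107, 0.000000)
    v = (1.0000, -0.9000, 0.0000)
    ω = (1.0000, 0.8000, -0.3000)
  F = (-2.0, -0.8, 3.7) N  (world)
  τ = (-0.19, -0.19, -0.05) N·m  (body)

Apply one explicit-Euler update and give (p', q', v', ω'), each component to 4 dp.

p' = (0.2500, 0.6550, -3.0000)
q' = (0.6926, 0.0124, 0.7209, -0.0230)
v' = (0.9000, -0.9400, 0.1850)
ω' = (0.7685, 0.6930, -0.3408)

precession coupling ω×(Iω) = (-0.0048, 0.0240, 0.0480)
(τ − ω×Iω)/I = (-4.6300, -2.1400, -0.8167)
new body rate ω' = (0.7685, 0.6930, -0.3408)
2q̇ = q⊗(0,ω) = (-0.5656856, 0.4949749, 0.5656856, -0.9192391)
updated quaternion q' = (0.6926, 0.0124, 0.7209, -0.0230)
a = F/m = (-2.0000, -0.8000, 3.7000)
p' = p + v·dt = (0.2500, 0.6550, -3.0000)
new velocity v' = (0.9000, -0.9400, 0.1850)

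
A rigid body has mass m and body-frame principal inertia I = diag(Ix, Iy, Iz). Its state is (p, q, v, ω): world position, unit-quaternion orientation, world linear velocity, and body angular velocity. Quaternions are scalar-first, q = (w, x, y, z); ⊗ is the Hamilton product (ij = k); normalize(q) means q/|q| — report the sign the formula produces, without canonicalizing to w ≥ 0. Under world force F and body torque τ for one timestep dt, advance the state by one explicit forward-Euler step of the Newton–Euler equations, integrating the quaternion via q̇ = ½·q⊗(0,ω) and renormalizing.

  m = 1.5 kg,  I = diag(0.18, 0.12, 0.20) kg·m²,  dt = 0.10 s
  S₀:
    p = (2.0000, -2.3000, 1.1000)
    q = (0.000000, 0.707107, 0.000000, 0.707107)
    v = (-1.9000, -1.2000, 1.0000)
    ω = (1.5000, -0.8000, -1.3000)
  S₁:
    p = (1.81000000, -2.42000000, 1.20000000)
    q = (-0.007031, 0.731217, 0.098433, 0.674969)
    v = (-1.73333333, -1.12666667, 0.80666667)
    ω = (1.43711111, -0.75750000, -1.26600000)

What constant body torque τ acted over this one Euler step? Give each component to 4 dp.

τ = (-0.0300, 0.0900, 0.1400)

ω₁ − ω₀ = (-0.06288889, 0.04250000, 0.03400000)
τ = I·(Δω/dt) + ω₀×(Iω₀) = (-0.0300, 0.0900, 0.1400)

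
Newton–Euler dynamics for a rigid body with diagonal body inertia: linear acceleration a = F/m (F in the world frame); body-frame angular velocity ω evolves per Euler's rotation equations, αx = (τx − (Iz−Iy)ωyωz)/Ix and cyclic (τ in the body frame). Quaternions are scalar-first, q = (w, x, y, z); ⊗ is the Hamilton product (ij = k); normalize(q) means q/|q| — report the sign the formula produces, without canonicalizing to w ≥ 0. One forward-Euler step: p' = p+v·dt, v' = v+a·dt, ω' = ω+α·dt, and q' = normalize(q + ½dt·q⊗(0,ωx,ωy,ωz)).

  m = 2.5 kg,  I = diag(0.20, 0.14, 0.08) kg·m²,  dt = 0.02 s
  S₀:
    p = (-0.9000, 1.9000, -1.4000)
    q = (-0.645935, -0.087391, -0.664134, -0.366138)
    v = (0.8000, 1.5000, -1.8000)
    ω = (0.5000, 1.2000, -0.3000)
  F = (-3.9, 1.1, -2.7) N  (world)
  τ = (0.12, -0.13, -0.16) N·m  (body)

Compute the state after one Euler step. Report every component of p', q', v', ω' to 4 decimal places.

precession coupling ω×(Iω) = (0.0216, -0.0180, -0.0360)
angular accel α = (0.4920, -0.8000, -1.5500)
ω + α·dt = (0.5098, 1.1840, -0.3310)
q⊗(0,ω) = (0.7308149, 0.3156383, -0.9844083, 0.4209783)
updated quaternion q' = (-0.6386, -0.0842, -0.6739, -0.3619)
p' = p + v·dt = (-0.8840, 1.9300, -1.4360)
v' = v + a·dt = (0.7688, 1.5088, -1.8216)

p' = (-0.8840, 1.9300, -1.4360)
q' = (-0.6386, -0.0842, -0.6739, -0.3619)
v' = (0.7688, 1.5088, -1.8216)
ω' = (0.5098, 1.1840, -0.3310)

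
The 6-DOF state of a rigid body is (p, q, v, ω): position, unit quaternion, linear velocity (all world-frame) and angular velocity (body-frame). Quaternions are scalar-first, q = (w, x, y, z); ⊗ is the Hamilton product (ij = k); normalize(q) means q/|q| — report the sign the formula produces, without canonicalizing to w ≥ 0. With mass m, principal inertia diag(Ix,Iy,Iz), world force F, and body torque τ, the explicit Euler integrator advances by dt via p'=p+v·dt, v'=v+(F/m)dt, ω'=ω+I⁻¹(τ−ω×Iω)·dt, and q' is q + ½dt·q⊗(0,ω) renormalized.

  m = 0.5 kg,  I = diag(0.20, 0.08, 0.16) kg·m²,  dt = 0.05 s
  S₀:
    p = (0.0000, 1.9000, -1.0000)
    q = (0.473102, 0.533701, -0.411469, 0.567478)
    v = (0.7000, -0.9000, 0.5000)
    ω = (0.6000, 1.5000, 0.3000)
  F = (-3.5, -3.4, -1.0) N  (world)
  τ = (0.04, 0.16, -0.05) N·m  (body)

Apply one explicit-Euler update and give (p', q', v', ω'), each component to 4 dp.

precession coupling ω×(Iω) = (0.0360, 0.0072, -0.1080)
angular accel α = (0.0200, 1.9100, 0.3625)
ω + α·dt = (0.6010, 1.5955, 0.3181)
q⊗(0,ω) = (0.1267395, -0.6907965, 0.8900295, 1.1893635)
q + ½dt·q⊗(0,ω), renormalized = (0.4759, 0.5160, -0.3889, 0.5967)
linear accel F/m = (-7.0000, -6.8000, -2.0000)
p + v·dt = (0.0350, 1.8550, -0.9750)
v' = v + a·dt = (0.3500, -1.2400, 0.4000)

p' = (0.0350, 1.8550, -0.9750)
q' = (0.4759, 0.5160, -0.3889, 0.5967)
v' = (0.3500, -1.2400, 0.4000)
ω' = (0.6010, 1.5955, 0.3181)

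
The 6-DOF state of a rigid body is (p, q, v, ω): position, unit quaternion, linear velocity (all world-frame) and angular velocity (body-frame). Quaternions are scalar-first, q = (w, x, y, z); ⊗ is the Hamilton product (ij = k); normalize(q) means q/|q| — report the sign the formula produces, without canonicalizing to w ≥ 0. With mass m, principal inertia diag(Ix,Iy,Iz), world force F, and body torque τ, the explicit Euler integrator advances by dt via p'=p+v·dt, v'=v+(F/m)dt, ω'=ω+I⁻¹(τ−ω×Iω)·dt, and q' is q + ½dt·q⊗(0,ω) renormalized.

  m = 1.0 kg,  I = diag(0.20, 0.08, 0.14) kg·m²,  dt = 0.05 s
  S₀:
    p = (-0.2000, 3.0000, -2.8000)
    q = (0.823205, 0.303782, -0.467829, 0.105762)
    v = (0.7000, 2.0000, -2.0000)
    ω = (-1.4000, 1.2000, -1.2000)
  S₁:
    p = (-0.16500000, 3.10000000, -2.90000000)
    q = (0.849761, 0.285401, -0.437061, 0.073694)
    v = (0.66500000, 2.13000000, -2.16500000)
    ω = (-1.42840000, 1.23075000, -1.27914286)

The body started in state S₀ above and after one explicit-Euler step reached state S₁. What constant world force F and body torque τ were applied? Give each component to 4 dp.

F = (-0.7000, 2.6000, -3.3000)
τ = (-0.2000, 0.1500, -0.0200)

Δω = ω₁−ω₀ = (-0.02840000, 0.03075000, -0.07914286)
ω₀×(Iω₀) = (-0.0864, 0.1008, 0.2016)
τ = I·(Δω/dt) + ω₀×(Iω₀) = (-0.2000, 0.1500, -0.0200)
v₁ − v₀ = (-0.03500000, 0.13000000, -0.16500000)
applied force F = (-0.7000, 2.6000, -3.3000)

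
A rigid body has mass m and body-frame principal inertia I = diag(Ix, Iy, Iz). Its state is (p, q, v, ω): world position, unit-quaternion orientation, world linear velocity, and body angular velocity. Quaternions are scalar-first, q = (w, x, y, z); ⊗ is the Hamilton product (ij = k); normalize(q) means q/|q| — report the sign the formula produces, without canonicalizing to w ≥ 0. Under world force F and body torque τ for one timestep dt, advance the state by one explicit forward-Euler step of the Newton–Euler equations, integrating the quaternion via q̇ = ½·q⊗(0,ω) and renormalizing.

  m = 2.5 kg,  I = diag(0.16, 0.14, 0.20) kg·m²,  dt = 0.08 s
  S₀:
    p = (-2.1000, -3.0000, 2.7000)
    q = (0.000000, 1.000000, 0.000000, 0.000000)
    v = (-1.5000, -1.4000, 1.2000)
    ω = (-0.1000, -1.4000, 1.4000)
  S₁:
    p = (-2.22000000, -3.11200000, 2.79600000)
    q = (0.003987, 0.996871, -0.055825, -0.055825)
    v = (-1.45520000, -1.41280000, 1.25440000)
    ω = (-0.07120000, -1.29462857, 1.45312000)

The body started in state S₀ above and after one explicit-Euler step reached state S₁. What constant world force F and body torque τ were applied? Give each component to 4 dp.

F = (1.4000, -0.4000, 1.7000)
τ = (-0.0600, 0.1900, 0.1300)

v₁ − v₀ = (0.04480000, -0.01280000, 0.05440000)
F = m·Δv/dt = (1.4000, -0.4000, 1.7000)
ω₁ − ω₀ = (0.02880000, 0.10537143, 0.05312000)
gyro term ω₀×Iω₀ = (-0.1176, 0.0056, -0.0028)
τ = I·(Δω/dt) + ω₀×(Iω₀) = (-0.0600, 0.1900, 0.1300)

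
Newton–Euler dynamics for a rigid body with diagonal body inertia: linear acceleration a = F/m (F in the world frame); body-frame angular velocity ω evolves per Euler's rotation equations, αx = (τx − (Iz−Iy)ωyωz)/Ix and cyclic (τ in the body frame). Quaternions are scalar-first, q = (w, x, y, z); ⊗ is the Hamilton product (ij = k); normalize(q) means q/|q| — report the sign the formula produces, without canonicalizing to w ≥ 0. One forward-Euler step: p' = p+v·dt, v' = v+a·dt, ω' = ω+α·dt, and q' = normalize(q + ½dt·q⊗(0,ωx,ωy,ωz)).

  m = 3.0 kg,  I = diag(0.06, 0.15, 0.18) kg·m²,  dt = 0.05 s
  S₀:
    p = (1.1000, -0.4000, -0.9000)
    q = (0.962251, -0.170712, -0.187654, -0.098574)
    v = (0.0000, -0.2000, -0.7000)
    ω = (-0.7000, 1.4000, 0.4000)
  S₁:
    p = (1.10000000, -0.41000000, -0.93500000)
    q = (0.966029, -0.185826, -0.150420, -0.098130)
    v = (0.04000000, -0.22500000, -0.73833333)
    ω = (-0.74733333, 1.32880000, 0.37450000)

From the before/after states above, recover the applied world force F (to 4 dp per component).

velocity change Δv = (0.04000000, -0.02500000, -0.03833333)
F = m·Δv/dt = (2.4000, -1.5000, -2.3000)

F = (2.4000, -1.5000, -2.3000)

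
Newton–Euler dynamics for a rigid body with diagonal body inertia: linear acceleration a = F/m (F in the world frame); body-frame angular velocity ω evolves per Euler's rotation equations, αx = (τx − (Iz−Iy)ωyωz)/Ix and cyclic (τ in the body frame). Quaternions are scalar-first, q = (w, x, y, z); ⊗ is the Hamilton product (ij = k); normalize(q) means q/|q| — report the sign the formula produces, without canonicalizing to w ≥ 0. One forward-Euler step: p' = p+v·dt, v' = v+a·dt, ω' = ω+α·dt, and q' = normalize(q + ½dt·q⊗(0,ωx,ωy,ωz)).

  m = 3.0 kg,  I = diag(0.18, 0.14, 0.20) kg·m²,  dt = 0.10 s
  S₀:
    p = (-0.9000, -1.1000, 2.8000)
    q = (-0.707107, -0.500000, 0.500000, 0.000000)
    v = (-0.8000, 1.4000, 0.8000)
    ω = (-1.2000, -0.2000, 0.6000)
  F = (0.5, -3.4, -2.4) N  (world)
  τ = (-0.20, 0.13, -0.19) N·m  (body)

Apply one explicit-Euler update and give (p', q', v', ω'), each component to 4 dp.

precession coupling ω×(Iω) = (-0.0072, 0.0144, -0.0096)
α = I⁻¹(τ − ω×Iω) = (-1.0711, 0.8257, -0.9020)
new body rate ω' = (-1.3071, -0.1174, 0.5098)
Hamilton product q⊗(0,ω) = (-0.5000000, 1.1485284, 0.4414214, 0.2757358)
updated quaternion q' = (-0.7304, -0.4416, 0.5209, 0.0138)
p' = p + v·dt = (-0.9800, -0.9600, 2.8800)
v' = v + a·dt = (-0.7833, 1.2867, 0.7200)

p' = (-0.9800, -0.9600, 2.8800)
q' = (-0.7304, -0.4416, 0.5209, 0.0138)
v' = (-0.7833, 1.2867, 0.7200)
ω' = (-1.3071, -0.1174, 0.5098)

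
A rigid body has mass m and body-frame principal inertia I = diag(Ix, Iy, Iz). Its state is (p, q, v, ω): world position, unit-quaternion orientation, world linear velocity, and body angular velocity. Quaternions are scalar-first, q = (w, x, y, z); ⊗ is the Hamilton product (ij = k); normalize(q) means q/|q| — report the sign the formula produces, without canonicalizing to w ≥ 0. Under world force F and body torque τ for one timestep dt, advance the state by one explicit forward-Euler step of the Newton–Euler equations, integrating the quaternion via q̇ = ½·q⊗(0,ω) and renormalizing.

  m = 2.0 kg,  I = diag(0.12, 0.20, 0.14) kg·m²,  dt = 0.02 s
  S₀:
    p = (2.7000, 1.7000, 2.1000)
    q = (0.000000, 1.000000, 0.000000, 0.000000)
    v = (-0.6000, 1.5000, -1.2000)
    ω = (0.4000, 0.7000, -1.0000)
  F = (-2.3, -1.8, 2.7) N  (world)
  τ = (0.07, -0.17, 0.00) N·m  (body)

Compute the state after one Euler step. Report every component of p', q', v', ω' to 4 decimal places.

a = (-1.1500, -0.9000, 1.3500)
p' = p + v·dt = (2.6880, 1.7300, 2.0760)
new velocity v' = (-0.6230, 1.4820, -1.1730)
ω×(Iω) gyroscopic = (0.0420, 0.0080, 0.0224)
α = I⁻¹(τ − ω×Iω) = (0.2333, -0.8900, -0.1600)
ω + α·dt = (0.4047, 0.6822, -1.0032)
Hamilton product q⊗(0,ω) = (-0.4000000, 0.0000000, 1.0000000, 0.7000000)
updated quaternion q' = (-0.0040, 0.9999, 0.0100, 0.0070)

p' = (2.6880, 1.7300, 2.0760)
q' = (-0.0040, 0.9999, 0.0100, 0.0070)
v' = (-0.6230, 1.4820, -1.1730)
ω' = (0.4047, 0.6822, -1.0032)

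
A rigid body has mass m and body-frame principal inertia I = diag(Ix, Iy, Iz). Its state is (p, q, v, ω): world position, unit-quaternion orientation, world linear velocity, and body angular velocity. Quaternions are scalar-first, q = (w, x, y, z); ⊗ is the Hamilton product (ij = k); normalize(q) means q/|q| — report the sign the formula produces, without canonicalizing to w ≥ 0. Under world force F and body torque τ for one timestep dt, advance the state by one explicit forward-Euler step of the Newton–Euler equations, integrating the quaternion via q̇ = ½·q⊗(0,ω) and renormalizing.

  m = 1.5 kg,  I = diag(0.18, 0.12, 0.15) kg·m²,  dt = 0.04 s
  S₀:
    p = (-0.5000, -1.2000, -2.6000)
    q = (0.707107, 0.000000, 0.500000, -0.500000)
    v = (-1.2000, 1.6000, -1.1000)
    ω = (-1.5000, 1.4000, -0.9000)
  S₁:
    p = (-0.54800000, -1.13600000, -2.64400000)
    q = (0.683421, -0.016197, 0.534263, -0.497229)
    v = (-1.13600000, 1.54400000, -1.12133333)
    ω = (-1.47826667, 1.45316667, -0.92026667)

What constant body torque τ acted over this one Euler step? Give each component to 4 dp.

rate change Δω = (0.02173333, 0.05316667, -0.02026667)
precession coupling = (-0.0378, 0.0405, 0.1260)
τ = I·(Δω/dt) + ω₀×(Iω₀) = (0.0600, 0.2000, 0.0500)

τ = (0.0600, 0.2000, 0.0500)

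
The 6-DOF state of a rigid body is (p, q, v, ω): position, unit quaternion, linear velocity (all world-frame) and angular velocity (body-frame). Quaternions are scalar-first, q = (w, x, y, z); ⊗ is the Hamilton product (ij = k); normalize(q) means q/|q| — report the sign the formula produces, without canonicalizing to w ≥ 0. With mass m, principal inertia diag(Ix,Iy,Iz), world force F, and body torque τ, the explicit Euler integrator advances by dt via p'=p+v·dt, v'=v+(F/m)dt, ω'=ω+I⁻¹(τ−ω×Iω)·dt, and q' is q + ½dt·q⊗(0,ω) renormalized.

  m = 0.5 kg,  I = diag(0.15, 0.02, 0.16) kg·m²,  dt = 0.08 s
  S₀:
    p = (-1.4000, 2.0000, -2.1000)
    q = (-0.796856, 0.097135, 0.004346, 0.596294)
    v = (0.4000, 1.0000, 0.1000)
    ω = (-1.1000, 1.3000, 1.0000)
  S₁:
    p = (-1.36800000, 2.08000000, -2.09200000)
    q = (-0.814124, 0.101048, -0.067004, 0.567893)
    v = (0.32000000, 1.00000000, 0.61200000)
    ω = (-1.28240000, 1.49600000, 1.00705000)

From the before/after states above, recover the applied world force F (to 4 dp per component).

F = (-0.5000, 0.0000, 3.2000)

v₁ − v₀ = (-0.08000000, 0.00000000, 0.51200000)
m·(v₁−v₀)/dt = (-0.5000, 0.0000, 3.2000)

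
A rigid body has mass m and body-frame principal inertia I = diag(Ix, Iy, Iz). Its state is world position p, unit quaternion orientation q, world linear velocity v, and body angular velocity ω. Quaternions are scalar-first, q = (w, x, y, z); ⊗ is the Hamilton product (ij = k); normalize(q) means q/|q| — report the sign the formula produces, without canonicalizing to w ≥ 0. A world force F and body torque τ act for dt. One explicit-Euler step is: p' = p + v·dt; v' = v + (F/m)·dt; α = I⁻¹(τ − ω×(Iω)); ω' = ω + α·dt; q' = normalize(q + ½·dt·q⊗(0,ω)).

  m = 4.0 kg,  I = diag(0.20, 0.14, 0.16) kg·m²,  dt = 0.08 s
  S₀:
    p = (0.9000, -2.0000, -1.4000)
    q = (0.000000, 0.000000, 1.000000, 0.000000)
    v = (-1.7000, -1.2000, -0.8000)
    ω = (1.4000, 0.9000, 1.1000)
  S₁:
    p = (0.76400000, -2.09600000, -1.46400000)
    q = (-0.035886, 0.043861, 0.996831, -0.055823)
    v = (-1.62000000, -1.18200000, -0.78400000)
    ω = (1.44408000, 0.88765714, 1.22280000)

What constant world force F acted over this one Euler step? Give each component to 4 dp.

F = (4.0000, 0.9000, 0.8000)

velocity change Δv = (0.08000000, 0.01800000, 0.01600000)
m·(v₁−v₀)/dt = (4.0000, 0.9000, 0.8000)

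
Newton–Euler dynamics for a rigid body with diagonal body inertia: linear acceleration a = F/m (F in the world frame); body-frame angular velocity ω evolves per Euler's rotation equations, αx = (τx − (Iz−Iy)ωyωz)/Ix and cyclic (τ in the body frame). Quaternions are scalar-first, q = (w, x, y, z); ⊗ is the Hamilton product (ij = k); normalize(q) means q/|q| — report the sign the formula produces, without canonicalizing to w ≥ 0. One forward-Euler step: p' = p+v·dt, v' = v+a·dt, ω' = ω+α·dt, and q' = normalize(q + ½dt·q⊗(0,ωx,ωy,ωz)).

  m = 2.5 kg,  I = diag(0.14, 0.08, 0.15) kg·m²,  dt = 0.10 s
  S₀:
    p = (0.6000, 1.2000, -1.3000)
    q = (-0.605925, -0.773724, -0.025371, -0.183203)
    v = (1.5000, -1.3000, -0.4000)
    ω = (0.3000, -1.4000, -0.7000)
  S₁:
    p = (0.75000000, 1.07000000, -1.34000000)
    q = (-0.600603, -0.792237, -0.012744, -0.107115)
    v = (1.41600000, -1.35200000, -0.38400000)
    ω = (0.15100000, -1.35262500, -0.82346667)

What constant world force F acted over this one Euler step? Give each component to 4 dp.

Δv = v₁−v₀ = (-0.08400000, -0.05200000, 0.01600000)
F = m·Δv/dt = (-2.1000, -1.3000, 0.4000)

F = (-2.1000, -1.3000, 0.4000)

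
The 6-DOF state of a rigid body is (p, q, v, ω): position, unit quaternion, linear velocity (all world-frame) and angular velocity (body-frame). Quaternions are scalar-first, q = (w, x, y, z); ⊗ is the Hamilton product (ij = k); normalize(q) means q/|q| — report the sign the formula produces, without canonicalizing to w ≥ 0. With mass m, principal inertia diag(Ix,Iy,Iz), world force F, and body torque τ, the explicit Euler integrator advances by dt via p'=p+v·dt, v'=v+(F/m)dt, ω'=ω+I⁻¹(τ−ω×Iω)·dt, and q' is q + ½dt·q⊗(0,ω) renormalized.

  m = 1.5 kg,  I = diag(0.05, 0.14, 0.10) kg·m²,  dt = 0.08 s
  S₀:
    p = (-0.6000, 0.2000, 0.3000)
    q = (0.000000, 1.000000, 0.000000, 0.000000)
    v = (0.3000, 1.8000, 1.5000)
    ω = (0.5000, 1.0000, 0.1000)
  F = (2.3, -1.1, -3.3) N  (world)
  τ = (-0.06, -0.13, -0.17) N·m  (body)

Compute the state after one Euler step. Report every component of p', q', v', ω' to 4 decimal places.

p' = p + v·dt = (-0.5760, 0.3440, 0.4200)
new velocity v' = (0.4227, 1.7413, 1.3240)
precession coupling ω×(Iω) = (-0.0040, -0.0025, 0.0450)
angular accel α = (-1.1200, -0.9107, -2.1500)
new body rate ω' = (0.4104, 0.9271, -0.0720)
2q̇ = q⊗(0,ω) = (-0.5000000, 0.0000000, -0.1000000, 1.0000000)
updated quaternion q' = (-0.0200, 0.9990, -0.0040, 0.0400)

p' = (-0.5760, 0.3440, 0.4200)
q' = (-0.0200, 0.9990, -0.0040, 0.0400)
v' = (0.4227, 1.7413, 1.3240)
ω' = (0.4104, 0.9271, -0.0720)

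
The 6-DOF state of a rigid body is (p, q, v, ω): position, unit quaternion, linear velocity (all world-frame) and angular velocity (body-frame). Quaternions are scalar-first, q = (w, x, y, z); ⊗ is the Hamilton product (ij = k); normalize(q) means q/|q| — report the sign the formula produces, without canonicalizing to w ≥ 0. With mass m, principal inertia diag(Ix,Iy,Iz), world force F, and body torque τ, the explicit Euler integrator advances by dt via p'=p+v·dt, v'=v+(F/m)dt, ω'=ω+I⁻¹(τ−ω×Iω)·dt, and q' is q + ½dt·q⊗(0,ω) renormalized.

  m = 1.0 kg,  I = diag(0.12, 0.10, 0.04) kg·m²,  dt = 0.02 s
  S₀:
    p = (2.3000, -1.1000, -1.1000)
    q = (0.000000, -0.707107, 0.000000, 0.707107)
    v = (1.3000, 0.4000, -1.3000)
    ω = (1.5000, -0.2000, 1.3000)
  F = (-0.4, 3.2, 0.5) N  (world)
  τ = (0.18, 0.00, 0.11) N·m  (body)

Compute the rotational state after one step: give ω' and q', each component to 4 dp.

(τ − ω×Iω)/I = (1.3700, -1.5600, 2.6000)
new body rate ω' = (1.5274, -0.2312, 1.3520)
q⊗(0,ω) = (0.1414214, 0.1414214, 1.9798996, 0.1414214)
q + ½dt·q⊗(0,ω), renormalized = (0.0014, -0.7056, 0.0198, 0.7084)

ω' = (1.5274, -0.2312, 1.3520)
q' = (0.0014, -0.7056, 0.0198, 0.7084)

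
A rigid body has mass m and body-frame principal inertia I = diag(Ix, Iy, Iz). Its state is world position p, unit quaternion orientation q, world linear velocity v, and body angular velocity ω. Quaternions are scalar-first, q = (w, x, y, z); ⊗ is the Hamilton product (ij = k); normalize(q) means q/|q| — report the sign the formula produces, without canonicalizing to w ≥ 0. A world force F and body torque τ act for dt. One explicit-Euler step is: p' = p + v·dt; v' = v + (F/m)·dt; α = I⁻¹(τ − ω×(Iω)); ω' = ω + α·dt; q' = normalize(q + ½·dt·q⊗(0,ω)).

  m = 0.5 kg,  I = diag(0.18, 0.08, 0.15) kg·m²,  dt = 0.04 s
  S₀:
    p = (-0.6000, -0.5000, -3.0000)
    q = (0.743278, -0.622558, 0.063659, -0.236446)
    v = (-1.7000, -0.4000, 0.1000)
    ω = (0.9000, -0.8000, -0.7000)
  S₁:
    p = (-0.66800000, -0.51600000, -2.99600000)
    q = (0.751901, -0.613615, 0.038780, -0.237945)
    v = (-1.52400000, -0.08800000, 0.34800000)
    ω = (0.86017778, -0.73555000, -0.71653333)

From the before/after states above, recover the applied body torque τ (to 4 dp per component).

ω₁ − ω₀ = (-0.03982222, 0.06445000, -0.01653333)
I·α + gyro = (-0.1400, 0.1100, 0.0100)

τ = (-0.1400, 0.1100, 0.0100)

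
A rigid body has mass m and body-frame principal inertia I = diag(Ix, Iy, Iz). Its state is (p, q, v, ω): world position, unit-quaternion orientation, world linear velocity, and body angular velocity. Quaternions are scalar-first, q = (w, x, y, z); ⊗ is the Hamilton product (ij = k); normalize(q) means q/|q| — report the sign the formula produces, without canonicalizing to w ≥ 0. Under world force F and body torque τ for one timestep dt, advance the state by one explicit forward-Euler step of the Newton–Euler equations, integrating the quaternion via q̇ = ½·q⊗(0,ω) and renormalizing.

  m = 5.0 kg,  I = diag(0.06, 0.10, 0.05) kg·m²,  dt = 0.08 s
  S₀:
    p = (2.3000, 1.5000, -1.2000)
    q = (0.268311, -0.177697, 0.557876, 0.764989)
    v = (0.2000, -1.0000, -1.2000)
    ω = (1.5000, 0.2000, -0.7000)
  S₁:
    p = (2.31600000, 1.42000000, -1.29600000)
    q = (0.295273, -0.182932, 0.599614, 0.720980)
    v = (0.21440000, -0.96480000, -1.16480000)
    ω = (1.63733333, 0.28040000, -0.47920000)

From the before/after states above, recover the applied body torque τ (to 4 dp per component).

τ = (0.1100, 0.0900, 0.1500)

rate change Δω = (0.13733333, 0.08040000, 0.22080000)
I·α + gyro = (0.1100, 0.0900, 0.1500)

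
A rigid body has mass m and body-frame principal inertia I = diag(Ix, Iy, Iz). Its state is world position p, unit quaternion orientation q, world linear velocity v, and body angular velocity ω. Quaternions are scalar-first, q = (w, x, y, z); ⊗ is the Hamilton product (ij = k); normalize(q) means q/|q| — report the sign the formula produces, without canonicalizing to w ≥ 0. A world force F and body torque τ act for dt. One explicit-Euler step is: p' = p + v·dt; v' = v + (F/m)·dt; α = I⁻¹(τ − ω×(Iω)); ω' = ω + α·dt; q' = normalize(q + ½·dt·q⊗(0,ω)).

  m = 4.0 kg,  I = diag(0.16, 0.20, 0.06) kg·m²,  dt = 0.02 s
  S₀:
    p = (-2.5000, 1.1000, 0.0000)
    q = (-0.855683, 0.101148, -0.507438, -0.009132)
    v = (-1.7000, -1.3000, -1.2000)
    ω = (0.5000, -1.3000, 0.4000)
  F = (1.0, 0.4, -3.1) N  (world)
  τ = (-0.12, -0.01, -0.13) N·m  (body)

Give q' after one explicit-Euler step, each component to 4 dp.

q⊗(0,ω) = (-0.7065906, -0.6426883, 1.0673627, -0.2200466)
q + ½dt·q⊗(0,ω), renormalized = (-0.8627, 0.0947, -0.4967, -0.0113)

q' = (-0.8627, 0.0947, -0.4967, -0.0113)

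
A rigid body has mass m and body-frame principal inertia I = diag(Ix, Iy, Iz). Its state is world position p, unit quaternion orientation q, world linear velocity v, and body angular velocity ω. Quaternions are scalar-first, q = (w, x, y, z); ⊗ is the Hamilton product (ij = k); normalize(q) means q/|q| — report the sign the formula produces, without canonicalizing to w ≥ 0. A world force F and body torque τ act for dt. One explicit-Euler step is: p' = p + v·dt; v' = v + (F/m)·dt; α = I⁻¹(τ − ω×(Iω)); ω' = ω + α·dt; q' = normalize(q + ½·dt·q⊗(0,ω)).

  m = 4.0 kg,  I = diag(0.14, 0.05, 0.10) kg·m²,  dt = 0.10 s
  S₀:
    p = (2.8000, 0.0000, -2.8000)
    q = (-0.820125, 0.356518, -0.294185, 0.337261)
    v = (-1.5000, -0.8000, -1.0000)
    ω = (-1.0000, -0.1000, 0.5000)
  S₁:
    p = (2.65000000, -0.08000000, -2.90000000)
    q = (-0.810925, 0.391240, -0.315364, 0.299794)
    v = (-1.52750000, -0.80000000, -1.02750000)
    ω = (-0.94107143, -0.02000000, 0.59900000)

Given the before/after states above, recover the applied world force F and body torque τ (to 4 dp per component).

F = (-1.1000, 0.0000, -1.1000)
τ = (0.0800, 0.0200, 0.0900)

v₁ − v₀ = (-0.02750000, 0.00000000, -0.02750000)
F = m·Δv/dt = (-1.1000, 0.0000, -1.1000)
Δω = ω₁−ω₀ = (0.05892857, 0.08000000, 0.09900000)
ω₀×(Iω₀) = (-0.0025, -0.0200, -0.0090)
τ = I·(Δω/dt) + ω₀×(Iω₀) = (0.0800, 0.0200, 0.0900)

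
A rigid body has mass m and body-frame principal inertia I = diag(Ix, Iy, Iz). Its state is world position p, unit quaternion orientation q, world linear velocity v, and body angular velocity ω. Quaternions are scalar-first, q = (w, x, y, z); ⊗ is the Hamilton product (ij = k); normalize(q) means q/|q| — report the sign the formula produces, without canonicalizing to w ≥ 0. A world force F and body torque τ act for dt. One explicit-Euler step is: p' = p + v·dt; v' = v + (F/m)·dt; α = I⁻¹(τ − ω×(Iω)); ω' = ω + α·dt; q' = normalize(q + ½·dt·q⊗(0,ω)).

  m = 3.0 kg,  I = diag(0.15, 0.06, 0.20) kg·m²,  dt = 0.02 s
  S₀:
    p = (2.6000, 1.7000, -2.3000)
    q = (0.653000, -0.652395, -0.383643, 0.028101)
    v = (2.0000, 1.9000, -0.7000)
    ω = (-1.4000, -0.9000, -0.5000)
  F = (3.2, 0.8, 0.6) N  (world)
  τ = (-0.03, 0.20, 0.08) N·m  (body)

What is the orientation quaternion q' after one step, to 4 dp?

q' = (0.6405, -0.6593, -0.3931, 0.0253)

q⊗(0,ω) = (-1.2445812, -0.6970876, -0.9532389, -0.2764447)
q' = normalize(q + ½dt·q⊗(0,ω)) = (0.6405, -0.6593, -0.3931, 0.0253)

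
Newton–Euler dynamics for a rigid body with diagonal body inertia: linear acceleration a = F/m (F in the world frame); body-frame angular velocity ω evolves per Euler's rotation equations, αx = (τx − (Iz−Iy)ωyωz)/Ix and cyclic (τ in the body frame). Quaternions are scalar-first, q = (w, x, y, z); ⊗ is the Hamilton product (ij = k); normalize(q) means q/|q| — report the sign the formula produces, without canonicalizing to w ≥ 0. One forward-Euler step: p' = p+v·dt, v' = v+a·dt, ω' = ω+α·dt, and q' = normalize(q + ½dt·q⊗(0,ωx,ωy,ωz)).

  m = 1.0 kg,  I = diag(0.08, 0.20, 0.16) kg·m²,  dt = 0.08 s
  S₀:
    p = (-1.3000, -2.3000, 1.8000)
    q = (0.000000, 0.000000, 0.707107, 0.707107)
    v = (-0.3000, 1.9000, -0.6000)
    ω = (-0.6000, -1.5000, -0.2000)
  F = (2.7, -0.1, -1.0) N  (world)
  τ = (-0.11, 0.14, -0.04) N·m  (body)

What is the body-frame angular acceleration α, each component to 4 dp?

ω×(Iω) gyroscopic = (-0.0120, -0.0096, 0.1080)
angular accel α = (-1.2250, 0.7480, -0.9250)

α = (-1.2250, 0.7480, -0.9250)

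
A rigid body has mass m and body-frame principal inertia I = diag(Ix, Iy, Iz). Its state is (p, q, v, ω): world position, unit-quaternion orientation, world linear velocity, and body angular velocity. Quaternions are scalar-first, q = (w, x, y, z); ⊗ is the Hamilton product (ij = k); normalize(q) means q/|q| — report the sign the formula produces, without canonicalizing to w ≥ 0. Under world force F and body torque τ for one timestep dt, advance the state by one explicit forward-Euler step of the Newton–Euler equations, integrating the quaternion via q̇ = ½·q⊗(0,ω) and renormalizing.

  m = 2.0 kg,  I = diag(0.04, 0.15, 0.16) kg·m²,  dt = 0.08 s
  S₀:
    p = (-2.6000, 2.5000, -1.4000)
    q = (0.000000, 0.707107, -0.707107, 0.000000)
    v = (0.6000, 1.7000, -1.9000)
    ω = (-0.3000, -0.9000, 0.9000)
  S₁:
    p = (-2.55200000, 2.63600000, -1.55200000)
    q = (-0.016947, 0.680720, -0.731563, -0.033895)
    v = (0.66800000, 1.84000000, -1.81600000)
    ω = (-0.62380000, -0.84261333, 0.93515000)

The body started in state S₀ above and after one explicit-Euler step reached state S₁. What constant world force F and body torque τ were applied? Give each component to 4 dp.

F = (1.7000, 3.5000, 2.1000)
τ = (-0.1700, 0.1400, 0.1000)

Δω = ω₁−ω₀ = (-0.32380000, 0.05738667, 0.03515000)
applied torque τ = (-0.1700, 0.1400, 0.1000)
v₁ − v₀ = (0.06800000, 0.14000000, 0.08400000)
F = m·Δv/dt = (1.7000, 3.5000, 2.1000)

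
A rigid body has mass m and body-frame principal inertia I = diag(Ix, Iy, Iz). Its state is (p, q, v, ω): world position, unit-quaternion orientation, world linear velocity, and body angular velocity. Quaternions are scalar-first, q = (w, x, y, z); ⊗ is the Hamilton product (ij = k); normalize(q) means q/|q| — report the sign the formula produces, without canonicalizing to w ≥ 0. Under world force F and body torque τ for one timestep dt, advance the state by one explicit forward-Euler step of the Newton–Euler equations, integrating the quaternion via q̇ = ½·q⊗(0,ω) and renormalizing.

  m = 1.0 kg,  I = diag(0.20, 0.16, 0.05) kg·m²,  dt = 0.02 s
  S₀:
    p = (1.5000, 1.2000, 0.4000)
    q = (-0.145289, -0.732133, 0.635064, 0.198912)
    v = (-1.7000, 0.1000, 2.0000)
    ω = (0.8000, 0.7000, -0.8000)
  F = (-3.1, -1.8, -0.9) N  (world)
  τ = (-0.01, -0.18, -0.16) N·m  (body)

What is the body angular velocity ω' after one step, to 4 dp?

(τ − ω×Iω)/I = (-0.3580, -0.5250, -2.7520)
ω + α·dt = (0.7928, 0.6895, -0.8550)

ω' = (0.7928, 0.6895, -0.8550)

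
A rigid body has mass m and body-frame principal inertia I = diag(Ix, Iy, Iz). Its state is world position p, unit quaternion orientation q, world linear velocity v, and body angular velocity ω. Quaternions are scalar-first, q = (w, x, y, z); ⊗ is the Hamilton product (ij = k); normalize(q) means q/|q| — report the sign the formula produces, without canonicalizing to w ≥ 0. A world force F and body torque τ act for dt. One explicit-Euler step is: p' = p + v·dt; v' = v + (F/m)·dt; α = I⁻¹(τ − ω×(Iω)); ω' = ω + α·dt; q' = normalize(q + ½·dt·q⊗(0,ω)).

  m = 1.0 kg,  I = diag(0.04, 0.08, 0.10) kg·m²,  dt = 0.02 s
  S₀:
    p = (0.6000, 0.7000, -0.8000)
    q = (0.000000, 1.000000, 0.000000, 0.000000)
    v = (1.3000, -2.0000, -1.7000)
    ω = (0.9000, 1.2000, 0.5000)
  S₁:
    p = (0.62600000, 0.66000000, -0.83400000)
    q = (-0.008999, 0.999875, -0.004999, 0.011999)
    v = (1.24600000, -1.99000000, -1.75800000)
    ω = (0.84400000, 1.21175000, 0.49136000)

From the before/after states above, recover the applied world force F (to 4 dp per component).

F = (-2.7000, 0.5000, -2.9000)

v₁ − v₀ = (-0.05400000, 0.01000000, -0.05800000)
applied force F = (-2.7000, 0.5000, -2.9000)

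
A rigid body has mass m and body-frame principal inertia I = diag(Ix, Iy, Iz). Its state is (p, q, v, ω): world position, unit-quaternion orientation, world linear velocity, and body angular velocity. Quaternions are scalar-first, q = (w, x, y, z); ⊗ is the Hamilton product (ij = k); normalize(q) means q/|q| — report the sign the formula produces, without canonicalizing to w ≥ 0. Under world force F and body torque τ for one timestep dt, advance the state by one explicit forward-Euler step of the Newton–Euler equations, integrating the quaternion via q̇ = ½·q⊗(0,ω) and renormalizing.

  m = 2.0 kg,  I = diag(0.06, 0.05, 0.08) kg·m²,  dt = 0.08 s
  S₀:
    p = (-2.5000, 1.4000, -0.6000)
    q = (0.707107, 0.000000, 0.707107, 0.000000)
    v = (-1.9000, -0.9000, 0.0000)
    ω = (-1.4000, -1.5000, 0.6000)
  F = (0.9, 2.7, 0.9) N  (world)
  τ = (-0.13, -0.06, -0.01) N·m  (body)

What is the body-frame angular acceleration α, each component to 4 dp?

precession coupling ω×(Iω) = (-0.0270, 0.0168, -0.0210)
angular accel α = (-1.7167, -1.5360, 0.1375)

α = (-1.7167, -1.5360, 0.1375)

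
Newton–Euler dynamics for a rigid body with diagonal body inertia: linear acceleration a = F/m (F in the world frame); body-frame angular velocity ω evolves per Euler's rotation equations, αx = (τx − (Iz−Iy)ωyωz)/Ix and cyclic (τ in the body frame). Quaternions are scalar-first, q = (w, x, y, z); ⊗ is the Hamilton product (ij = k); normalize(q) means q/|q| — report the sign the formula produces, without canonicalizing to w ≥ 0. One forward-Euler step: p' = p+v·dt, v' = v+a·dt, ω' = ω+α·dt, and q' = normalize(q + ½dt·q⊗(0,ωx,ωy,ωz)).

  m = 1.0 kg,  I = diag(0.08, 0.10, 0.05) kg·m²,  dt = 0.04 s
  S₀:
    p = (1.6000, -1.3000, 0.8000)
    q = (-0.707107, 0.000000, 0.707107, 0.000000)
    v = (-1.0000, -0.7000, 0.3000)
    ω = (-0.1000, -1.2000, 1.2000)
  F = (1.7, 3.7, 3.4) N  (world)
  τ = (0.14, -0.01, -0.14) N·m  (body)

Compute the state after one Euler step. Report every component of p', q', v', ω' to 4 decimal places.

linear accel F/m = (1.7000, 3.7000, 3.4000)
p' = p + v·dt = (1.5600, -1.3280, 0.8120)
v' = v + a·dt = (-0.9320, -0.5520, 0.4360)
angular accel α = (0.8500, -0.0640, -2.8480)
ω + α·dt = (-0.0660, -1.2026, 1.0861)
2q̇ = q⊗(0,ω) = (0.8485284, 0.9192391, 0.8485284, -0.7778177)
q + ½dt·q⊗(0,ω), renormalized = (-0.6897, 0.0184, 0.7237, -0.0155)

p' = (1.5600, -1.3280, 0.8120)
q' = (-0.6897, 0.0184, 0.7237, -0.0155)
v' = (-0.9320, -0.5520, 0.4360)
ω' = (-0.0660, -1.2026, 1.0861)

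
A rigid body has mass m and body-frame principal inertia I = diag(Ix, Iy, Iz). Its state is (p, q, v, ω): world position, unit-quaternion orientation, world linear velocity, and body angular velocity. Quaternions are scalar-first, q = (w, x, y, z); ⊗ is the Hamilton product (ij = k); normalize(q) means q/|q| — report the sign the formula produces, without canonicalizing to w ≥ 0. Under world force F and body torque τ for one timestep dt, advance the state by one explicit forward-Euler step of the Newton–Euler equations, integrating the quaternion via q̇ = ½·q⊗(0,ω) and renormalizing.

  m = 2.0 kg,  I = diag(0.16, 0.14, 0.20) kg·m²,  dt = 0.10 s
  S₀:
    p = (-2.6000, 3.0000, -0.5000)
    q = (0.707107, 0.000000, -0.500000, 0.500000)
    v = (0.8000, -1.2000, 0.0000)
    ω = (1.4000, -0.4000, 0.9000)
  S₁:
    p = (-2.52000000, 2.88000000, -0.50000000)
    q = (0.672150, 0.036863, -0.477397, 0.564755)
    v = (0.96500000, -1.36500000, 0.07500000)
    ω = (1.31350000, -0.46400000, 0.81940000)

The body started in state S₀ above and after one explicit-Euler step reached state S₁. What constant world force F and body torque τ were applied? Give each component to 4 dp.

Δω = ω₁−ω₀ = (-0.08650000, -0.06400000, -0.08060000)
I·α + gyro = (-0.1600, -0.1400, -0.1500)
velocity change Δv = (0.16500000, -0.16500000, 0.07500000)
m·(v₁−v₀)/dt = (3.3000, -3.3000, 1.5000)

F = (3.3000, -3.3000, 1.5000)
τ = (-0.1600, -0.1400, -0.1500)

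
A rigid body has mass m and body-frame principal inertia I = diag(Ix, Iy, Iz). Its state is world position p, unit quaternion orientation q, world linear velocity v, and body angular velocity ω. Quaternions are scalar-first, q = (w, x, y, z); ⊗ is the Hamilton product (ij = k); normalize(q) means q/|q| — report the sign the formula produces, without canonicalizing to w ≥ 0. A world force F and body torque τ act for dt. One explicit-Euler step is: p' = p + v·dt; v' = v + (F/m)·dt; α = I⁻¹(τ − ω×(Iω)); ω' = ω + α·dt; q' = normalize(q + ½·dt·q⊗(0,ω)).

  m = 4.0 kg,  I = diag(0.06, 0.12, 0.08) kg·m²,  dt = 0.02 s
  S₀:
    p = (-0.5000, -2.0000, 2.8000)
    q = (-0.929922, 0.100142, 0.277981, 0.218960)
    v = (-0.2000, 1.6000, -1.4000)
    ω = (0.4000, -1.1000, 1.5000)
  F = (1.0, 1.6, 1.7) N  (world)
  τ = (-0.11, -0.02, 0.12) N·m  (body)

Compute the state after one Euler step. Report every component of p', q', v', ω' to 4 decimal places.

a = (0.2500, 0.4000, 0.4250)
p + v·dt = (-0.5040, -1.9680, 2.7720)
v + (F/m)dt = (-0.1950, 1.6080, -1.3915)
ω×(Iω) gyroscopic = (0.0660, -0.0120, -0.0264)
(τ − ω×Iω)/I = (-2.9333, -0.0667, 1.8300)
new body rate ω' = (0.3413, -1.1013, 1.5366)
2q̇ = q⊗(0,ω) = (-0.0627177, 0.2858587, 0.9602852, -1.6162316)
q + ½dt·q⊗(0,ω), renormalized = (-0.9304, 0.1030, 0.2875, 0.2028)

p' = (-0.5040, -1.9680, 2.7720)
q' = (-0.9304, 0.1030, 0.2875, 0.2028)
v' = (-0.1950, 1.6080, -1.3915)
ω' = (0.3413, -1.1013, 1.5366)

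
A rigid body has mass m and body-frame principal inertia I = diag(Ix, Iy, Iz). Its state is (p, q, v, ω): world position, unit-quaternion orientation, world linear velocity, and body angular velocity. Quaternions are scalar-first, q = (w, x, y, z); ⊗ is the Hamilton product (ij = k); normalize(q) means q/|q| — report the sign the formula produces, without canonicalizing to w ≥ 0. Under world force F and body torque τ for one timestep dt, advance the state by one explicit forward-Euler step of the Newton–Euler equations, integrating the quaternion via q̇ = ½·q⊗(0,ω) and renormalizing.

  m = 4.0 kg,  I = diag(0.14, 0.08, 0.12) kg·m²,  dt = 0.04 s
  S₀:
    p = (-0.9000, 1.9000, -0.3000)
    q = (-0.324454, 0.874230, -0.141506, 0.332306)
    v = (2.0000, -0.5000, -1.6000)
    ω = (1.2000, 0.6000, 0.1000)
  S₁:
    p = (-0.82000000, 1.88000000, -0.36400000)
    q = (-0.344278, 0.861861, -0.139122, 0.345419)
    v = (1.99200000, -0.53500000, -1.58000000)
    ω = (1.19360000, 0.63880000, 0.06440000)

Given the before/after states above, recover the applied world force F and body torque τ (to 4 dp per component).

F = (-0.8000, -3.5000, 2.0000)
τ = (-0.0200, 0.0800, -0.1500)

v₁ − v₀ = (-0.00800000, -0.03500000, 0.02000000)
m·(v₁−v₀)/dt = (-0.8000, -3.5000, 2.0000)
rate change Δω = (-0.00640000, 0.03880000, -0.03560000)
ω₀×(Iω₀) = (0.0024, 0.0024, -0.0432)
τ = I·(Δω/dt) + ω₀×(Iω₀) = (-0.0200, 0.0800, -0.1500)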